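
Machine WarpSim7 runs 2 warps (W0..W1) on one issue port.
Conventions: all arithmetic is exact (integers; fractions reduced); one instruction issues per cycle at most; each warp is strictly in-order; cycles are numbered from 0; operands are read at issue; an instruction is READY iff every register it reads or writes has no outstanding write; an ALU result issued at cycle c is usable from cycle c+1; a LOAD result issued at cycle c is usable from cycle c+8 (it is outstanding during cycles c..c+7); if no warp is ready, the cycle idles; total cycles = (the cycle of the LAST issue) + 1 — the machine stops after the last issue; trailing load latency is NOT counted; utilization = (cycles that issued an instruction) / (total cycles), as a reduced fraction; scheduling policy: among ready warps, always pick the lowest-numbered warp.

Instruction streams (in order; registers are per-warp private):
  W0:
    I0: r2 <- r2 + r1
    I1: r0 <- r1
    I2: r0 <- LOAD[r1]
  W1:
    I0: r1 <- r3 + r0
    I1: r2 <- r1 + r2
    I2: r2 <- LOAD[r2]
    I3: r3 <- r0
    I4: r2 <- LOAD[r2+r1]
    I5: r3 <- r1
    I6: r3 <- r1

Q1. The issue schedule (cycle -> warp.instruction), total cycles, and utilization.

cycle 0: W0.I0
cycle 1: W0.I1
cycle 2: W0.I2
cycle 3: W1.I0
cycle 4: W1.I1
cycle 5: W1.I2
cycle 6: W1.I3
cycle 7: idle
cycle 8: idle
cycle 9: idle
cycle 10: idle
cycle 11: idle
cycle 12: idle
cycle 13: W1.I4
cycle 14: W1.I5
cycle 15: W1.I6

Answer: 16 cycles, utilization 5/8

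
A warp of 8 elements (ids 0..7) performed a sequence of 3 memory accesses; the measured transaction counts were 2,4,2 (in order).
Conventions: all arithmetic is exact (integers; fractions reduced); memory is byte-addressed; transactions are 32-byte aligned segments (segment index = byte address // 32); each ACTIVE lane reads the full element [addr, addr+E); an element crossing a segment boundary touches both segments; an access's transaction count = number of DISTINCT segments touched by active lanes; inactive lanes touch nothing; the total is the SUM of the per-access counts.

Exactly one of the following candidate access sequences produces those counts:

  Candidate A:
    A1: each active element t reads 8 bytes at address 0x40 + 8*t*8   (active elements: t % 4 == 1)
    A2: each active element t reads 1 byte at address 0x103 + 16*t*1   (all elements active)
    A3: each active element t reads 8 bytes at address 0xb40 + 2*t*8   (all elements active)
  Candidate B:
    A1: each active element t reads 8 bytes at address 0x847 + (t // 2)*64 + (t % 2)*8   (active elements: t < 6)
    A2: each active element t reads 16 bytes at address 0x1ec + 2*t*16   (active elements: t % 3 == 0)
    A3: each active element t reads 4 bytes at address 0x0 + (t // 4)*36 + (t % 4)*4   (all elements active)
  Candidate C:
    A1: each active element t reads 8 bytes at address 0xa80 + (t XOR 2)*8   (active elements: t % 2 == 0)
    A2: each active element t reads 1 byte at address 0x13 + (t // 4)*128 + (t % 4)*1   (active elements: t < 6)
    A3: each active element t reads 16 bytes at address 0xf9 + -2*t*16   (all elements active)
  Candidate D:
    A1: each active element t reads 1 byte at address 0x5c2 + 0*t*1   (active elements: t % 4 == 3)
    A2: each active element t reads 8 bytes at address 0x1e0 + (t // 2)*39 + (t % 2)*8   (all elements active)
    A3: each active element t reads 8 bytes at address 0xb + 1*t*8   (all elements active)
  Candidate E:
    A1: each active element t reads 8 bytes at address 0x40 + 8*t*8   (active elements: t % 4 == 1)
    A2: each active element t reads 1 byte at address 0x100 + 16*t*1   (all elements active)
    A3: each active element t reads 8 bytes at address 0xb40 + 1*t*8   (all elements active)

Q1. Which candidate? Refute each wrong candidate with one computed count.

A: A3 gives 4 transactions, not 2
B: A1 gives 3 transactions, not 2
C: A2 gives 2 transactions, not 4
D: A1 gives 1 transaction, not 2
E: all counts match (2,4,2)

Answer: E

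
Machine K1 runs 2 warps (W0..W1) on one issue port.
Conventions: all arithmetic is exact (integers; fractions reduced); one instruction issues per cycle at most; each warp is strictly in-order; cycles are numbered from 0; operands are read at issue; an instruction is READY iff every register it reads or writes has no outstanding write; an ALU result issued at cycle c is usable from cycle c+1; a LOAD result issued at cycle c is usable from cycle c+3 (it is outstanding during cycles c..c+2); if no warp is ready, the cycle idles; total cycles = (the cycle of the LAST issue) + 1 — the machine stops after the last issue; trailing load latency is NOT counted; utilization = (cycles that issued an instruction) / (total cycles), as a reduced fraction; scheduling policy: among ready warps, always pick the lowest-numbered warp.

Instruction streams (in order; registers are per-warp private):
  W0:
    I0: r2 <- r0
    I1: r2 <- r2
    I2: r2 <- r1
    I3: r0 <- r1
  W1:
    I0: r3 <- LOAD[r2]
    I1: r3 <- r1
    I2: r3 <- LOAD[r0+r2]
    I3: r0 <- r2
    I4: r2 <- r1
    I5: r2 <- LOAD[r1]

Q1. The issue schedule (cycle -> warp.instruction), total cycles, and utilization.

cycle 0: W0.I0
cycle 1: W0.I1
cycle 2: W0.I2
cycle 3: W0.I3
cycle 4: W1.I0
cycle 5: idle
cycle 6: idle
cycle 7: W1.I1
cycle 8: W1.I2
cycle 9: W1.I3
cycle 10: W1.I4
cycle 11: W1.I5

Answer: 12 cycles, utilization 5/6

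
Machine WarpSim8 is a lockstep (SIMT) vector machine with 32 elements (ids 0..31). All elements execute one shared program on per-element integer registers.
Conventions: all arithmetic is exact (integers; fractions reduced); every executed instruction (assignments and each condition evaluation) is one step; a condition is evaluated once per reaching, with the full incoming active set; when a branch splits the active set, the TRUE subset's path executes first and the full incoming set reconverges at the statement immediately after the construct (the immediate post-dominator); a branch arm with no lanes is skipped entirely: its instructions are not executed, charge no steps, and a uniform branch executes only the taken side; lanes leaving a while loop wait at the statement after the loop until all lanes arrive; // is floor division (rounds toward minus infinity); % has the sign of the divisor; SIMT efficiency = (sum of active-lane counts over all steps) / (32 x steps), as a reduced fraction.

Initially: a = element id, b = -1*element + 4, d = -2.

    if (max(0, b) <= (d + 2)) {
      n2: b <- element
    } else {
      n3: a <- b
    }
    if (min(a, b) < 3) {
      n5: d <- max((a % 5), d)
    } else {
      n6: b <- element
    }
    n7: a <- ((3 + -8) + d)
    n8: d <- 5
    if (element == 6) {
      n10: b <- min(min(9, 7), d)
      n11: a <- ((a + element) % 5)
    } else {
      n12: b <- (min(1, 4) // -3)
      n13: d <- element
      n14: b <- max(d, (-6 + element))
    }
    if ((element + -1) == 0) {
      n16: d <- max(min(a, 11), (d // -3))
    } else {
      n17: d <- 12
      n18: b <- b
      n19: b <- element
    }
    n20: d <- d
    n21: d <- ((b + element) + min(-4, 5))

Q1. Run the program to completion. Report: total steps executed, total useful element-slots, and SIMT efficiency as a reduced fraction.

Answer: 21 steps, 509 useful, 509/672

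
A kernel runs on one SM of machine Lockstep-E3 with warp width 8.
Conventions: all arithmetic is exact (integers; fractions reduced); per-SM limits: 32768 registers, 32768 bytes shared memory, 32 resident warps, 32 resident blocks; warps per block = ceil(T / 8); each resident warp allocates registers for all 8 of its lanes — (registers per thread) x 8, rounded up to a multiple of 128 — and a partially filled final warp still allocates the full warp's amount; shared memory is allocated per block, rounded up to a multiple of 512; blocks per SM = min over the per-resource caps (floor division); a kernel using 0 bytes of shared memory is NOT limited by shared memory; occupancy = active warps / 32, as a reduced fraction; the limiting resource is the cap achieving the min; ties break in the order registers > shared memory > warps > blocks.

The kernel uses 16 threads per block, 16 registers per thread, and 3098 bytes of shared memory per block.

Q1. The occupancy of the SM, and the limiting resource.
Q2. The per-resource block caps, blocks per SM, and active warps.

Answer: occupancy 9/16, limited by shared memory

registers: 128 blocks
shared memory: 9 blocks
warps: 16 blocks
blocks: 32 blocks

Answer: 9 blocks, 18 active warps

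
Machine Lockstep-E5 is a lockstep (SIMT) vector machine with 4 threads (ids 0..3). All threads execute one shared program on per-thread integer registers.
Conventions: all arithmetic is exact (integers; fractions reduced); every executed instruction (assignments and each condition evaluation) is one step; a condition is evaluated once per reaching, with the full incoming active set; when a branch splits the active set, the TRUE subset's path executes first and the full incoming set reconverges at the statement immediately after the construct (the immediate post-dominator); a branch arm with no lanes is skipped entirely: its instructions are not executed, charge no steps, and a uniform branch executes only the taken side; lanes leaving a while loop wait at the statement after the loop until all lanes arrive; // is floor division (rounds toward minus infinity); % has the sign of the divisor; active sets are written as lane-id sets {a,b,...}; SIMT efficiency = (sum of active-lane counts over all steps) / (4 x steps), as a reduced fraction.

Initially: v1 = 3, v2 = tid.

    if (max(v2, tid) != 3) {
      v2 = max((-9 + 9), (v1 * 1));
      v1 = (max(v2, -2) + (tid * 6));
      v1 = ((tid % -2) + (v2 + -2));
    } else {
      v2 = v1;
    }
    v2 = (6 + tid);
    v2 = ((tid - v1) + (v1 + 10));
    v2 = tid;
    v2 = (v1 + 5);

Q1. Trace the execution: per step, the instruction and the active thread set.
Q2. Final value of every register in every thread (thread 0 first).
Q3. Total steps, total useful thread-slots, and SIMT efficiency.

step 0: eval (max(v2, tid) != 3)     {0,1,2,3}
step 1: v2 <- max((-9 + 9), (v1 * 1)) {0,1,2}
step 2: v1 <- (max(v2, -2) + (tid * 6)) {0,1,2}
step 3: v1 <- ((tid % -2) + (v2 + -2)) {0,1,2}
step 4: v2 <- v1                     {3}
step 5: v2 <- (6 + tid)              {0,1,2,3}
step 6: v2 <- ((tid - v1) + (v1 + 10)) {0,1,2,3}
step 7: v2 <- tid                    {0,1,2,3}
step 8: v2 <- (v1 + 5)               {0,1,2,3}

Answer: 9 steps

v1: 1,0,1,3
v2: 6,5,6,8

steps = 9; useful = 30; efficiency = 30/36 = 5/6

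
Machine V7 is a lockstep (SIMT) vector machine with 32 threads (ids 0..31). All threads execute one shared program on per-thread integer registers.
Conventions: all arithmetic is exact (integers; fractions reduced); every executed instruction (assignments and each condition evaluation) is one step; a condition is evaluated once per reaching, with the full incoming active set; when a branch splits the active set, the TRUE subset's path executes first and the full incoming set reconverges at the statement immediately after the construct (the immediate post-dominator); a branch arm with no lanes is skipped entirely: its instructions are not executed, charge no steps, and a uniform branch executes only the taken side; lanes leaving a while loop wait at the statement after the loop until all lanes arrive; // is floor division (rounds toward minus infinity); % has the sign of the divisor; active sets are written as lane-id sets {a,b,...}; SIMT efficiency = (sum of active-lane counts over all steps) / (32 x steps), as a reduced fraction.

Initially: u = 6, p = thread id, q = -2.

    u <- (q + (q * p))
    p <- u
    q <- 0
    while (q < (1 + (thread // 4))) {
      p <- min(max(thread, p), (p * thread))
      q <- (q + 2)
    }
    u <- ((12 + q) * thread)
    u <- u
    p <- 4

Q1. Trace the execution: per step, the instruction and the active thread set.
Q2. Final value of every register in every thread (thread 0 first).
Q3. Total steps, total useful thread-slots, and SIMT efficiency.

step 0: u <- (q + (q * p))           {0,1,2,3,4,5,6,7,8,9,10,11,12,13,14,15,16,17,18,19,20,21,22,23,24,25,26,27,28,29,30,31}
step 1: p <- u                       {0,1,2,3,4,5,6,7,8,9,10,11,12,13,14,15,16,17,18,19,20,21,22,23,24,25,26,27,28,29,30,31}
step 2: q <- 0                       {0,1,2,3,4,5,6,7,8,9,10,11,12,13,14,15,16,17,18,19,20,21,22,23,24,25,26,27,28,29,30,31}
step 3: eval (q < (1 + (thread // 4))) {0,1,2,3,4,5,6,7,8,9,10,11,12,13,14,15,16,17,18,19,20,21,22,23,24,25,26,27,28,29,30,31}
step 4: p <- min(max(thread, p), (p * thread)) {0,1,2,3,4,5,6,7,8,9,10,11,12,13,14,15,16,17,18,19,20,21,22,23,24,25,26,27,28,29,30,31}
step 5: q <- (q + 2)                 {0,1,2,3,4,5,6,7,8,9,10,11,12,13,14,15,16,17,18,19,20,21,22,23,24,25,26,27,28,29,30,31}
step 6: eval (q < (1 + (thread // 4))) {0,1,2,3,4,5,6,7,8,9,10,11,12,13,14,15,16,17,18,19,20,21,22,23,24,25,26,27,28,29,30,31}
step 7: p <- min(max(thread, p), (p * thread)) {8,9,10,11,12,13,14,15,16,17,18,19,20,21,22,23,24,25,26,27,28,29,30,31}
step 8: q <- (q + 2)                 {8,9,10,11,12,13,14,15,16,17,18,19,20,21,22,23,24,25,26,27,28,29,30,31}
step 9: eval (q < (1 + (thread // 4))) {8,9,10,11,12,13,14,15,16,17,18,19,20,21,22,23,24,25,26,27,28,29,30,31}
step 10: p <- min(max(thread, p), (p * thread)) {16,17,18,19,20,21,22,23,24,25,26,27,28,29,30,31}
step 11: q <- (q + 2)                 {16,17,18,19,20,21,22,23,24,25,26,27,28,29,30,31}
step 12: eval (q < (1 + (thread // 4))) {16,17,18,19,20,21,22,23,24,25,26,27,28,29,30,31}
step 13: p <- min(max(thread, p), (p * thread)) {24,25,26,27,28,29,30,31}
step 14: q <- (q + 2)                 {24,25,26,27,28,29,30,31}
step 15: eval (q < (1 + (thread // 4))) {24,25,26,27,28,29,30,31}
step 16: u <- ((12 + q) * thread)     {0,1,2,3,4,5,6,7,8,9,10,11,12,13,14,15,16,17,18,19,20,21,22,23,24,25,26,27,28,29,30,31}
step 17: u <- u                       {0,1,2,3,4,5,6,7,8,9,10,11,12,13,14,15,16,17,18,19,20,21,22,23,24,25,26,27,28,29,30,31}
step 18: p <- 4                       {0,1,2,3,4,5,6,7,8,9,10,11,12,13,14,15,16,17,18,19,20,21,22,23,24,25,26,27,28,29,30,31}

Answer: 19 steps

u: 0,14,28,42,56,70,84,98,128,144,160,176,192,208,224,240,288,306,324,342,360,378,396,414,480,500,520,540,560,580,600,620
p: 4,4,4,4,4,4,4,4,4,4,4,4,4,4,4,4,4,4,4,4,4,4,4,4,4,4,4,4,4,4,4,4
q: 2,2,2,2,2,2,2,2,4,4,4,4,4,4,4,4,6,6,6,6,6,6,6,6,8,8,8,8,8,8,8,8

steps = 19; useful = 464; efficiency = 464/608 = 29/38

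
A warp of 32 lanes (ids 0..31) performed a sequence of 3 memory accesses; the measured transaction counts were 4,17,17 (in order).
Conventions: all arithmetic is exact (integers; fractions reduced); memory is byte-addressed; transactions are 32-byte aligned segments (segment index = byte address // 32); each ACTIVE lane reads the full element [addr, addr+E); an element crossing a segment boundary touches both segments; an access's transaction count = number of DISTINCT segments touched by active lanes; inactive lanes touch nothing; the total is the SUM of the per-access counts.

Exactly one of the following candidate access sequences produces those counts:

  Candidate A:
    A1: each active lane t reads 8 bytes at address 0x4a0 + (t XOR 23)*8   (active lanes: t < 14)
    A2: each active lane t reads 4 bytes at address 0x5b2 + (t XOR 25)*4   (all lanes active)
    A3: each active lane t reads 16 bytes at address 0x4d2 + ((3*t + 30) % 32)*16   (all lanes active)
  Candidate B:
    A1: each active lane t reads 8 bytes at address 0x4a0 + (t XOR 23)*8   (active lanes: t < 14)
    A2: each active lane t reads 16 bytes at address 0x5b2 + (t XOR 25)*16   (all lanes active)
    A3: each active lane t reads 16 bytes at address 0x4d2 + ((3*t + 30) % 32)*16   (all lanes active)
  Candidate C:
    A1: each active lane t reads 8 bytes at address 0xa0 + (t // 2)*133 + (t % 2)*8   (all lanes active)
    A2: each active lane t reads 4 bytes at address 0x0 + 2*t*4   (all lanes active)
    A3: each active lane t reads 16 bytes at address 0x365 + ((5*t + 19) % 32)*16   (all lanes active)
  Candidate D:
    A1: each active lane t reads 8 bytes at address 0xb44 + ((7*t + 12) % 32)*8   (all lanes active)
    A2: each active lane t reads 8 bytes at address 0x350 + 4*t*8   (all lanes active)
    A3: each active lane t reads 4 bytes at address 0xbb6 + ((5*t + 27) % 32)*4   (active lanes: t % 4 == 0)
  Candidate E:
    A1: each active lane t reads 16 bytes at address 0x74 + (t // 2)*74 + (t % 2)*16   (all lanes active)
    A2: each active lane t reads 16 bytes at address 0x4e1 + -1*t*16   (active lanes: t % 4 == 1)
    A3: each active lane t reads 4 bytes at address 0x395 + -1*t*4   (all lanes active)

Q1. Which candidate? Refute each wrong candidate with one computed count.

A: A2 gives 5 transactions, not 17
C: A1 gives 22 transactions, not 4
D: A1 gives 9 transactions, not 4
E: A1 gives 31 transactions, not 4
B: all counts match (4,17,17)

Answer: B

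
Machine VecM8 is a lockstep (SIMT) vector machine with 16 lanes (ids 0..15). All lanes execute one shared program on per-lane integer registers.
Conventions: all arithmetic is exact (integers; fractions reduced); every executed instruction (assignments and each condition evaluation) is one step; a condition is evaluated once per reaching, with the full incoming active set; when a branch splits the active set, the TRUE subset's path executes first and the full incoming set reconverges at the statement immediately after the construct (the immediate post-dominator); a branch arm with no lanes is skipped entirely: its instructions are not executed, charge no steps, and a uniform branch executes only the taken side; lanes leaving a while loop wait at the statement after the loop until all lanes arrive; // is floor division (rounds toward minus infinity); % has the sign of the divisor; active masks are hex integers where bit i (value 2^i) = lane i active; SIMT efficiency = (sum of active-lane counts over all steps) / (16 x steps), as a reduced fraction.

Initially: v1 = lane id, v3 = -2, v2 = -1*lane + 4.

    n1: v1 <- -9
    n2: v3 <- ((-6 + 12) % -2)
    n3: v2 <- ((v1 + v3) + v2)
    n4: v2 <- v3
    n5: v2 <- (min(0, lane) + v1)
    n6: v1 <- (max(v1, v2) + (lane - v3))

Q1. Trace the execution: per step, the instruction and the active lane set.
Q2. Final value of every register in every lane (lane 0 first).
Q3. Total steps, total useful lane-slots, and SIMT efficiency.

step 0: v1 <- -9                     0xffff
step 1: v3 <- ((-6 + 12) % -2)       0xffff
step 2: v2 <- ((v1 + v3) + v2)       0xffff
step 3: v2 <- v3                     0xffff
step 4: v2 <- (min(0, lane) + v1)    0xffff
step 5: v1 <- (max(v1, v2) + (lane - v3)) 0xffff

Answer: 6 steps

v1: -9,-8,-7,-6,-5,-4,-3,-2,-1,0,1,2,3,4,5,6
v3: 0,0,0,0,0,0,0,0,0,0,0,0,0,0,0,0
v2: -9,-9,-9,-9,-9,-9,-9,-9,-9,-9,-9,-9,-9,-9,-9,-9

steps = 6; useful = 96; efficiency = 96/96 = 1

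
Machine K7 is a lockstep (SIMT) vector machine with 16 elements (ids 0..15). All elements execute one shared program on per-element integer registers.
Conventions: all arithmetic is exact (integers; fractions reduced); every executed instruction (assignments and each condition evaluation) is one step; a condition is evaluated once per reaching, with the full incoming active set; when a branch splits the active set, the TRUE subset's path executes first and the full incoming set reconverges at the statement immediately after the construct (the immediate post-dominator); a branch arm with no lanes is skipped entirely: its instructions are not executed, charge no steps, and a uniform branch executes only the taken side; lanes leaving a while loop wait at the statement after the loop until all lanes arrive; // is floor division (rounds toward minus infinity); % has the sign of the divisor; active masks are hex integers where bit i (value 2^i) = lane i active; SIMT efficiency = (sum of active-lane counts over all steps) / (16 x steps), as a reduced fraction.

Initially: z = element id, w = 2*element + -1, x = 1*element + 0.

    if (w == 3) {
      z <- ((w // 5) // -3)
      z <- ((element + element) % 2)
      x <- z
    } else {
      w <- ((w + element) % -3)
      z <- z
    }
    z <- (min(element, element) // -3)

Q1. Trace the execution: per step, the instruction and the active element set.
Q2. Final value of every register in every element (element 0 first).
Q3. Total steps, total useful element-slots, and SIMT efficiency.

step 0: eval (w == 3)                0xffff
step 1: z <- ((w // 5) // -3)        0x0004
step 2: z <- ((element + element) % 2) 0x0004
step 3: x <- z                       0x0004
step 4: w <- ((w + element) % -3)    0xfffb
step 5: z <- z                       0xfffb
step 6: z <- (min(element, element) // -3) 0xffff

Answer: 7 steps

z: 0,-1,-1,-1,-2,-2,-2,-3,-3,-3,-4,-4,-4,-5,-5,-5
w: -1,-1,3,-1,-1,-1,-1,-1,-1,-1,-1,-1,-1,-1,-1,-1
x: 0,1,0,3,4,5,6,7,8,9,10,11,12,13,14,15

steps = 7; useful = 65; efficiency = 65/112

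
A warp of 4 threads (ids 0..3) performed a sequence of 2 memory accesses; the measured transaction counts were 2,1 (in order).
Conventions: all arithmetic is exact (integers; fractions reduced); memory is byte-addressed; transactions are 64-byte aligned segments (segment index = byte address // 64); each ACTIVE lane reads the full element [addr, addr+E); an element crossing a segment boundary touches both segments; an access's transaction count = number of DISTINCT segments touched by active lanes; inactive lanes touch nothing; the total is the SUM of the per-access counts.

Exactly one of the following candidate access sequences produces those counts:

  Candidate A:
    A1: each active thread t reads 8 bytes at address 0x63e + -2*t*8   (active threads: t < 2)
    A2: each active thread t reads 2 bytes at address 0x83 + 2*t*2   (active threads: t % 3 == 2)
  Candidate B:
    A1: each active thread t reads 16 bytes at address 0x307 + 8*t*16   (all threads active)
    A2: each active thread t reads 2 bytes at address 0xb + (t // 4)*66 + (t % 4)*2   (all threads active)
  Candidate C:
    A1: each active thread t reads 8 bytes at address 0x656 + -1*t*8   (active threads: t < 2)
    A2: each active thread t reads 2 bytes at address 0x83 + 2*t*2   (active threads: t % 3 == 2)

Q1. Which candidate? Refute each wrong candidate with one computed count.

B: A1 gives 4 transactions, not 2
C: A1 gives 1 transaction, not 2
A: all counts match (2,1)

Answer: A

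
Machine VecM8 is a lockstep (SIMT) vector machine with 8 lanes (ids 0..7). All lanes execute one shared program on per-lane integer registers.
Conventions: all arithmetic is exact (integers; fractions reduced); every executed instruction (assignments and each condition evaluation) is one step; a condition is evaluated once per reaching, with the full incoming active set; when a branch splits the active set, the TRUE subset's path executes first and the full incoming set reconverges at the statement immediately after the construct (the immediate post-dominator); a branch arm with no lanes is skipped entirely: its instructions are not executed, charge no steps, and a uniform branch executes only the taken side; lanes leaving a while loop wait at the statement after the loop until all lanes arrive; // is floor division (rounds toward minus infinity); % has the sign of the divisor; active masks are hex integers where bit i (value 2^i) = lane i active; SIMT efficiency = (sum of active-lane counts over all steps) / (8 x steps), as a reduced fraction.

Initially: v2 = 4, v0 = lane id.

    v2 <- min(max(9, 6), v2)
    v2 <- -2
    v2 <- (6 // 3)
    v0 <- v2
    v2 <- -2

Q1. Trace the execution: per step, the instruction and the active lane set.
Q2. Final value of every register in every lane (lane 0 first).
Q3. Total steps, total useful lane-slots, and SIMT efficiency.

step 0: v2 <- min(max(9, 6), v2)     0xff
step 1: v2 <- -2                     0xff
step 2: v2 <- (6 // 3)               0xff
step 3: v0 <- v2                     0xff
step 4: v2 <- -2                     0xff

Answer: 5 steps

v2: -2,-2,-2,-2,-2,-2,-2,-2
v0: 2,2,2,2,2,2,2,2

steps = 5; useful = 40; efficiency = 40/40 = 1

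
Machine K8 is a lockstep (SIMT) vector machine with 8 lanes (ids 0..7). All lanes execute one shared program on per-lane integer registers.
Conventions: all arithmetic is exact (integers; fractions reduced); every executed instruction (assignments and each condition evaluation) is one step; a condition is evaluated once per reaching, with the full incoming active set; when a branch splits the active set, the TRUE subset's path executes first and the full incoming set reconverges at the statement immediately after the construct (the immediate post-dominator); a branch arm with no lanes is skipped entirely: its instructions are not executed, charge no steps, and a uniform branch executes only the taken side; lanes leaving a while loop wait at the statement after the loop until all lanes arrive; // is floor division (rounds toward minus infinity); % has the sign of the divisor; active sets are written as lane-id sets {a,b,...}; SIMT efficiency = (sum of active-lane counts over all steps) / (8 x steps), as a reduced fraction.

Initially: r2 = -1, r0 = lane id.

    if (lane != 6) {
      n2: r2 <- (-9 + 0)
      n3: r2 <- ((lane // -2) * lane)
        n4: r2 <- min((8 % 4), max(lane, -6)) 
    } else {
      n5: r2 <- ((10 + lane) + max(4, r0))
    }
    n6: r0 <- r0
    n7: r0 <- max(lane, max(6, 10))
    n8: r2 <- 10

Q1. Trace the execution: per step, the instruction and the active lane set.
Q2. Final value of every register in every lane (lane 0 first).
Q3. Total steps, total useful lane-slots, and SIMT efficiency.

step 0: eval (lane != 6)             {0,1,2,3,4,5,6,7}
step 1: r2 <- (-9 + 0)               {0,1,2,3,4,5,7}
step 2: r2 <- ((lane // -2) * lane)  {0,1,2,3,4,5,7}
step 3: r2 <- min((8 % 4), max(lane, -6)) {0,1,2,3,4,5,7}
step 4: r2 <- ((10 + lane) + max(4, r0)) {6}
step 5: r0 <- r0                     {0,1,2,3,4,5,6,7}
step 6: r0 <- max(lane, max(6, 10))  {0,1,2,3,4,5,6,7}
step 7: r2 <- 10                     {0,1,2,3,4,5,6,7}

Answer: 8 steps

r2: 10,10,10,10,10,10,10,10
r0: 10,10,10,10,10,10,10,10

steps = 8; useful = 54; efficiency = 54/64 = 27/32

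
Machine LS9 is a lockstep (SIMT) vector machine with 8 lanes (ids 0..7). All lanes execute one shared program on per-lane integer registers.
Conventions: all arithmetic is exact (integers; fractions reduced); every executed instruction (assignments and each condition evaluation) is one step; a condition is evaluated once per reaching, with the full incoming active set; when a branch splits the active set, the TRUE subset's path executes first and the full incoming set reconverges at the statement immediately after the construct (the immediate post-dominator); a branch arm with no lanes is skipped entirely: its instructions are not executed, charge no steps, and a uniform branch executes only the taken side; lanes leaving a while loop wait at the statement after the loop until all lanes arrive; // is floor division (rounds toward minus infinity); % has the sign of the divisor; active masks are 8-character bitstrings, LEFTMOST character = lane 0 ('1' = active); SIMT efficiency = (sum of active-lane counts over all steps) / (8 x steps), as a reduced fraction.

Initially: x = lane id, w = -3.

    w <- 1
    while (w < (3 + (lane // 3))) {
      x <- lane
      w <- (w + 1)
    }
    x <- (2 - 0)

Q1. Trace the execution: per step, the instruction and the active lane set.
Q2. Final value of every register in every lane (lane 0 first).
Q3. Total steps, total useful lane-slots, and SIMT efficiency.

step 0: w <- 1                       11111111
step 1: eval (w < (3 + (lane // 3))) 11111111
step 2: x <- lane                    11111111
step 3: w <- (w + 1)                 11111111
step 4: eval (w < (3 + (lane // 3))) 11111111
step 5: x <- lane                    11111111
step 6: w <- (w + 1)                 11111111
step 7: eval (w < (3 + (lane // 3))) 11111111
step 8: x <- lane                    00011111
step 9: w <- (w + 1)                 00011111
step 10: eval (w < (3 + (lane // 3))) 00011111
step 11: x <- lane                    00000011
step 12: w <- (w + 1)                 00000011
step 13: eval (w < (3 + (lane // 3))) 00000011
step 14: x <- (2 - 0)                 11111111

Answer: 15 steps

x: 2,2,2,2,2,2,2,2
w: 3,3,3,4,4,4,5,5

steps = 15; useful = 93; efficiency = 93/120 = 31/40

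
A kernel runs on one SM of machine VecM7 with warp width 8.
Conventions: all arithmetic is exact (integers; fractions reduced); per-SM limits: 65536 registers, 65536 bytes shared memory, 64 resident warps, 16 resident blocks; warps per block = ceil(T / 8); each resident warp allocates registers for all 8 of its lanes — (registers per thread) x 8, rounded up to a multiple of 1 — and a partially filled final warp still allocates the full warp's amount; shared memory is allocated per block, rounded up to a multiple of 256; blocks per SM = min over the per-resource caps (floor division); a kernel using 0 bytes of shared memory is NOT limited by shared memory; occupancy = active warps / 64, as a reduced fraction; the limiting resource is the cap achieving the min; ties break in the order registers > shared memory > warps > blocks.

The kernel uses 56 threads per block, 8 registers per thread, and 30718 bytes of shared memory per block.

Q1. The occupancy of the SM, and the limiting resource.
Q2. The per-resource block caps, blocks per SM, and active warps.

Answer: occupancy 7/32, limited by shared memory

registers: 146 blocks
shared memory: 2 blocks
warps: 9 blocks
blocks: 16 blocks

Answer: 2 blocks, 14 active warps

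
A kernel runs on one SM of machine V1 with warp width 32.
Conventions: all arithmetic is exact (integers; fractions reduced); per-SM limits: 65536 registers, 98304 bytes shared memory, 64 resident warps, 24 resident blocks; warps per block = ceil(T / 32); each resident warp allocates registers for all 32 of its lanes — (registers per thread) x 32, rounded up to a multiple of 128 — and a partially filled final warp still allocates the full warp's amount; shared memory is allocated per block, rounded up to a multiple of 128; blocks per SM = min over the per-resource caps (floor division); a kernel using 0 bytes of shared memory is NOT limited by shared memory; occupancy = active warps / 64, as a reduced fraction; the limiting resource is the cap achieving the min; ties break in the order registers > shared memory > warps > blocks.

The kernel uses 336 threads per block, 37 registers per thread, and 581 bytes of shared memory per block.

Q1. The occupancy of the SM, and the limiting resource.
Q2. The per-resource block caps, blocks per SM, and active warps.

Answer: occupancy 11/16, limited by registers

registers: 4 blocks
shared memory: 153 blocks
warps: 5 blocks
blocks: 24 blocks

Answer: 4 blocks, 44 active warps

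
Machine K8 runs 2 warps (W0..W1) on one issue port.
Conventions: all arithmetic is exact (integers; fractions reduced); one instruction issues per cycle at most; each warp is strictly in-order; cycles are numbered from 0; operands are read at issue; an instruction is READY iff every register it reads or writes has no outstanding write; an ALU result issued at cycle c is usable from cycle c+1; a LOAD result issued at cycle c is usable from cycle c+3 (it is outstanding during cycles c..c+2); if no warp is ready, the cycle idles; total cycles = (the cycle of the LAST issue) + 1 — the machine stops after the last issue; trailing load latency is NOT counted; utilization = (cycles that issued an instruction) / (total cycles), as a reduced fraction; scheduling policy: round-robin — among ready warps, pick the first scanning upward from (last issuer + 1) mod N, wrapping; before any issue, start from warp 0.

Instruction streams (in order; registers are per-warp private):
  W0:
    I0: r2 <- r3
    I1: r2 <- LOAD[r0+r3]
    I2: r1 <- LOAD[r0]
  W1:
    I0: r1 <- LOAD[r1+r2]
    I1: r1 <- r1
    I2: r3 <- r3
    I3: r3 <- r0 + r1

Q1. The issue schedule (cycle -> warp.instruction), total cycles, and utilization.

cycle 0: W0.I0
cycle 1: W1.I0
cycle 2: W0.I1
cycle 3: W0.I2
cycle 4: W1.I1
cycle 5: W1.I2
cycle 6: W1.I3

Answer: 7 cycles, utilization 1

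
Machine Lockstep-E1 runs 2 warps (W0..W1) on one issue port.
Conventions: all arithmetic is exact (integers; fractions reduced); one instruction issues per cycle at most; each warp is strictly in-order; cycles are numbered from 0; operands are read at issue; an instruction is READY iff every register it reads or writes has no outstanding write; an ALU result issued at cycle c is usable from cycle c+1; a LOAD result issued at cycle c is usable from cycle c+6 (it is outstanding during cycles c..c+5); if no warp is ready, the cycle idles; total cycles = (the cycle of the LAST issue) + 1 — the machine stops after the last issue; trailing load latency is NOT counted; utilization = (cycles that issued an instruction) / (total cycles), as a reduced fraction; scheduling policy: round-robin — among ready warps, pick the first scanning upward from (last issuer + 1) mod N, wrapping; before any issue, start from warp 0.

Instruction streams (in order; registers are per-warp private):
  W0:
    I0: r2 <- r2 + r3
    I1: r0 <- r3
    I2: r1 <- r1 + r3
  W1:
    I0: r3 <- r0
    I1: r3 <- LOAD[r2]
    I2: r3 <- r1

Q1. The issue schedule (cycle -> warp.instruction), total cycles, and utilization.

cycle 0: W0.I0
cycle 1: W1.I0
cycle 2: W0.I1
cycle 3: W1.I1
cycle 4: W0.I2
cycle 5: idle
cycle 6: idle
cycle 7: idle
cycle 8: idle
cycle 9: W1.I2

Answer: 10 cycles, utilization 3/5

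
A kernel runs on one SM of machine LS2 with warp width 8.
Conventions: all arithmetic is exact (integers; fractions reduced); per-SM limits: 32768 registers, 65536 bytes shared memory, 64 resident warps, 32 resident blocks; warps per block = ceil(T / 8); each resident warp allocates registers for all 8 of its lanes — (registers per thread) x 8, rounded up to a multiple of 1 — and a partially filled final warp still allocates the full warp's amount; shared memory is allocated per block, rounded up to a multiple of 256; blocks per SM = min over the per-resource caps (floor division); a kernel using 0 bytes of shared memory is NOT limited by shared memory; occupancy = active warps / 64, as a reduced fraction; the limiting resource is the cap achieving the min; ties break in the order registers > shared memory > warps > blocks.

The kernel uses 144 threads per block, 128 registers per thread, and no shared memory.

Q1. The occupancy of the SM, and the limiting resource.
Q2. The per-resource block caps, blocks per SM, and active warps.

Answer: occupancy 9/32, limited by registers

registers: 1 block
shared memory: no limit (kernel uses none)
warps: 3 blocks
blocks: 32 blocks

Answer: 1 block, 18 active warps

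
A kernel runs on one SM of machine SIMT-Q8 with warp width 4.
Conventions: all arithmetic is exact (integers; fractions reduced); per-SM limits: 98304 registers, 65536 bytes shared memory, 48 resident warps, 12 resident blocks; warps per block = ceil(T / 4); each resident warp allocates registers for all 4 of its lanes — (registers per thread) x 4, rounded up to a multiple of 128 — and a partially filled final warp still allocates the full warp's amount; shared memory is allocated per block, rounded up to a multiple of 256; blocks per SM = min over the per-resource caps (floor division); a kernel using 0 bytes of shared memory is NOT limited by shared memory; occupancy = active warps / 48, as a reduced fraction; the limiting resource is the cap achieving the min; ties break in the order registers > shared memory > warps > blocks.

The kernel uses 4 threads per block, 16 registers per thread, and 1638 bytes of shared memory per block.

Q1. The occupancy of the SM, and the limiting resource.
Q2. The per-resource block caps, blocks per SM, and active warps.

Answer: occupancy 1/4, limited by blocks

registers: 768 blocks
shared memory: 36 blocks
warps: 48 blocks
blocks: 12 blocks

Answer: 12 blocks, 12 active warps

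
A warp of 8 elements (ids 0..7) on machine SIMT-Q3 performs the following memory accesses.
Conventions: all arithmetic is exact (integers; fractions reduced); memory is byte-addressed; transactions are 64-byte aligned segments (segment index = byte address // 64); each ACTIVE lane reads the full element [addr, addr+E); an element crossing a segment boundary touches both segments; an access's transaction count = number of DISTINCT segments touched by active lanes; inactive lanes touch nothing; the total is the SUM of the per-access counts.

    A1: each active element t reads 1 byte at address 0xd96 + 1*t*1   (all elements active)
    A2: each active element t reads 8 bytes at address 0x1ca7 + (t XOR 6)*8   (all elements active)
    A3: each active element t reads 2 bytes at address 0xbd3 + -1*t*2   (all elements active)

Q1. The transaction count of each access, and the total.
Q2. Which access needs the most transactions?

A1: 1 transaction
A2: 2 transactions
A3: 1 transaction

Answer: 1,2,1; total 4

Answer: A2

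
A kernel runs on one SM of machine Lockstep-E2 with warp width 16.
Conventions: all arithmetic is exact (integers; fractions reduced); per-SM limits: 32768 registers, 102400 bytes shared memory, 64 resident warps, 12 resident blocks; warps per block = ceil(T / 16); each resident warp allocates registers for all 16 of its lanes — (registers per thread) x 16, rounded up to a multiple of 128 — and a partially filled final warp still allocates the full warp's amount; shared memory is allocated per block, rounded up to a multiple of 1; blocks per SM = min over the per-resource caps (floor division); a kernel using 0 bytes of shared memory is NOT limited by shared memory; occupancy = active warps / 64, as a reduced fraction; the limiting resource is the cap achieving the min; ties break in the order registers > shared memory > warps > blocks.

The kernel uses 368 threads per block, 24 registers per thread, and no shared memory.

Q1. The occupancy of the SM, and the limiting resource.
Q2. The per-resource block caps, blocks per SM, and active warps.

Answer: occupancy 23/32, limited by warps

registers: 3 blocks
shared memory: no limit (kernel uses none)
warps: 2 blocks
blocks: 12 blocks

Answer: 2 blocks, 46 active warps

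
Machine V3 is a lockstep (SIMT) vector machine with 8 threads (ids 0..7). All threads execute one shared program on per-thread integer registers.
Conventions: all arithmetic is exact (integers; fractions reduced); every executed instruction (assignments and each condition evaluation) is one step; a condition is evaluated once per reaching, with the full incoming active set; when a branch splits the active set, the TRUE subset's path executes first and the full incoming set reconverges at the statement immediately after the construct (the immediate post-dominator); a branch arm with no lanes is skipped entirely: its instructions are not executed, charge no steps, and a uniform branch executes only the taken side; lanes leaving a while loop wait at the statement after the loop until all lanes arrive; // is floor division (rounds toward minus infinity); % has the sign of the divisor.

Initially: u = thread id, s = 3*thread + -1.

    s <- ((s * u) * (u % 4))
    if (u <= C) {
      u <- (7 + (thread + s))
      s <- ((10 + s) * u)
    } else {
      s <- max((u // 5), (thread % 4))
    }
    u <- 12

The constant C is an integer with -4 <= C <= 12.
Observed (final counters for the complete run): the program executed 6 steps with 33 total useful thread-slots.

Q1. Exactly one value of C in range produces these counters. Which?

Answer: C = 0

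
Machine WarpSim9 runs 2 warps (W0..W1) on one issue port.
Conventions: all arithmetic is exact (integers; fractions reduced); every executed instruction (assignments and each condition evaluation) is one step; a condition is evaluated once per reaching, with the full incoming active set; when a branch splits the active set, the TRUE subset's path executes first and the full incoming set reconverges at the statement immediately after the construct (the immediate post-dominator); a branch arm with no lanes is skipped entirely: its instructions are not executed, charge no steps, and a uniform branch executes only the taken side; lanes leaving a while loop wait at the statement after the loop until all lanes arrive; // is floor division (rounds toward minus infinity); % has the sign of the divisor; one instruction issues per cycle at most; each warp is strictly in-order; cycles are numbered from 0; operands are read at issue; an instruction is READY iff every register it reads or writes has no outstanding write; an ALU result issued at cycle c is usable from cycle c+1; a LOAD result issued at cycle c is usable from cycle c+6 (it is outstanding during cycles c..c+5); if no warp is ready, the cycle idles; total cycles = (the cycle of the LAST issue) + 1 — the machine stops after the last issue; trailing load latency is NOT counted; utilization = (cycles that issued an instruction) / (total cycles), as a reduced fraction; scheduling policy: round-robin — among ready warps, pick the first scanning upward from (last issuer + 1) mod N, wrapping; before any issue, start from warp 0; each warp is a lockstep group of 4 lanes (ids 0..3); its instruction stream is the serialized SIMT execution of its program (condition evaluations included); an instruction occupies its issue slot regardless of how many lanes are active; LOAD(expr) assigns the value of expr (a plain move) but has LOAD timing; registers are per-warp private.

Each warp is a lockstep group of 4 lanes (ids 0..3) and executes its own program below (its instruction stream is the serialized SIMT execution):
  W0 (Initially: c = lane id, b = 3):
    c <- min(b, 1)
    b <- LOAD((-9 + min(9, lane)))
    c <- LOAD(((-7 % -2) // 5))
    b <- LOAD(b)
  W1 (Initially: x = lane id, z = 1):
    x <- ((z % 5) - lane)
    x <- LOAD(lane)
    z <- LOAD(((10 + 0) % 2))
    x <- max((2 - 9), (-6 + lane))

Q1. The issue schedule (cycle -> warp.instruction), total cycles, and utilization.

cycle 0: W0.I0
cycle 1: W1.I0
cycle 2: W0.I1
cycle 3: W1.I1
cycle 4: W0.I2
cycle 5: W1.I2
cycle 6: idle
cycle 7: idle
cycle 8: W0.I3
cycle 9: W1.I3

Answer: 10 cycles, utilization 4/5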